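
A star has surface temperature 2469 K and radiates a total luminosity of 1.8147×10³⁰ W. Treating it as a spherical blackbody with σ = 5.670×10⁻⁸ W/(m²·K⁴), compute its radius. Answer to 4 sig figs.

L = 4πR²σT⁴ ⇒ R = √(L/(4πσT⁴)).
σT⁴ = 2.10701×10⁶ W/m², so R = √(1.8147×10³⁰/(4π×2.10701×10⁶)) = 2.618×10¹¹ m.

R ≈ 2.618×10¹¹ m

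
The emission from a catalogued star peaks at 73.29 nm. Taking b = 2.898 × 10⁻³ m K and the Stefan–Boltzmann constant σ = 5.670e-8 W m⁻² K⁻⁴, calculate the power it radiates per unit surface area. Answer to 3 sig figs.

Wien's law: T = b/λ_max = 2.898×10⁻³/7.329×10⁻⁸ = 39541.5 K.
Then I = σT⁴ = 5.670×10⁻⁸×(39541.5)⁴ = 1.39×10¹¹ W/m².

I ≈ 1.39×10¹¹ W/m²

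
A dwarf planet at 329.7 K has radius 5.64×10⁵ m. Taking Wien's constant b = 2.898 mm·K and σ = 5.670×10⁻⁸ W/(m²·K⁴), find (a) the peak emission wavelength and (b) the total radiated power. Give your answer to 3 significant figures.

(a) λ_max = b/T = 2.898×10⁻³/329.7 = 8.790×10⁻⁶ m = 8.79 μm.
Surface area A = 4πR² = 4π(5.64×10⁵ m)² = 3.99731×10¹² m².
(b) P = σAT⁴ = 5.670×10⁻⁸×3.99731×10¹²×(329.7)⁴ = 2.68×10¹⁵ W.

λ_max ≈ 8.79 μm; P ≈ 2.68×10¹⁵ W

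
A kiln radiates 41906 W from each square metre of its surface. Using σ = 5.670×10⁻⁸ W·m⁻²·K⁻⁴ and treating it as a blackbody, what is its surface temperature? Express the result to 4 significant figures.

T ≈ 927.2 K

I = σT⁴, so T = (I/σ)^(1/4) = (41906/(5.670×10⁻⁸))^(1/4) = 927.2 K.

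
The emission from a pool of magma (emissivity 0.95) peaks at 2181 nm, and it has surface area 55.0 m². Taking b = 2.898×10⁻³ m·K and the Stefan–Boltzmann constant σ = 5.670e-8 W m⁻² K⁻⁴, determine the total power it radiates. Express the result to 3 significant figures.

Wien's law: T = b/λ_max = 2.898×10⁻³/2.181×10⁻⁶ = 1328.75 K.
Area A = 55.0 m².
Then P = εσAT⁴ = 0.95×5.670×10⁻⁸×55.0×(1328.75)⁴ = 9.24×10⁶ W.

P ≈ 9.24×10⁶ W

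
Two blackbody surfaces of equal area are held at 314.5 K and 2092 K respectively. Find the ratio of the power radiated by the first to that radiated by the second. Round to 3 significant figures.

P₁/P₂ ≈ 5.11×10⁻⁴

With equal areas, P₁/P₂ = (T₁/T₂)⁴ = (314.5/2092)⁴ = 5.11×10⁻⁴.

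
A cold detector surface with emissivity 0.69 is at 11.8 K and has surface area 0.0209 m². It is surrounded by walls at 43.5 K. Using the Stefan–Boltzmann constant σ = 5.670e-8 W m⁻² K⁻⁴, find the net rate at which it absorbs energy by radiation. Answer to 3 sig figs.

Area A = 0.0209 m².
Net radiated power P_net = εσA(T⁴ − T₀⁴) = 0.69×5.670×10⁻⁸×0.0209×(11.8⁴ − 43.5⁴).
T⁴ − T₀⁴ = 19387.8 − 3.58061×10⁶ = -3.56122×10⁶ K⁴, so P_net = -2.91×10⁻³ W — negative, meaning a net gain of 2.91×10⁻³ W.

Net gain ≈ 2.91×10⁻³ W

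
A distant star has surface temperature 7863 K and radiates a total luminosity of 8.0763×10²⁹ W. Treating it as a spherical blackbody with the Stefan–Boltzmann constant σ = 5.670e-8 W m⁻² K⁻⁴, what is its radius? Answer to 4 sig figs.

L = 4πR²σT⁴ ⇒ R = √(L/(4πσT⁴)).
σT⁴ = 2.16739×10⁸ W/m², so R = √(8.0763×10²⁹/(4π×2.16739×10⁸)) = 1.722×10¹⁰ m.

R ≈ 1.722×10¹⁰ m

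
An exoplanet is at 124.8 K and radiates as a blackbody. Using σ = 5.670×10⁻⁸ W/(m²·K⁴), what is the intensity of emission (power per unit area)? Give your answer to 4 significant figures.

Stefan–Boltzmann: I = σT⁴ = 5.670×10⁻⁸ × (124.8)⁴ = 13.75 W/m².

I ≈ 13.75 W/m²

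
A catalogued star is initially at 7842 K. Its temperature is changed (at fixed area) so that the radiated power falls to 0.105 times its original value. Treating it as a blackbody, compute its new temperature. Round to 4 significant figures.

P ∝ T⁴, so T₂/T₁ = (P₂/P₁)^(1/4) = (0.105)^(1/4) = 0.569243.
T₂ = 7842 × 0.569243 = 4464 K.

T₂ ≈ 4464 K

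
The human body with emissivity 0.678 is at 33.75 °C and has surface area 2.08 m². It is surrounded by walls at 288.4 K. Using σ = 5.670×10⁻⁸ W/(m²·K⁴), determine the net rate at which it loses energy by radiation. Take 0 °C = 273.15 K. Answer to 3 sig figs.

Net loss ≈ 156 W

T = 33.75 °C + 273.15 = 306.90 K.
Area A = 2.08 m².
Net radiated power P_net = εσA(T⁴ − T₀⁴) = 0.678×5.670×10⁻⁸×2.08×(306.90⁴ − 288.4⁴).
T⁴ − T₀⁴ = 8.87131×10⁹ − 6.91801×10⁹ = 1.95330×10⁹ K⁴, so P_net = 156 W.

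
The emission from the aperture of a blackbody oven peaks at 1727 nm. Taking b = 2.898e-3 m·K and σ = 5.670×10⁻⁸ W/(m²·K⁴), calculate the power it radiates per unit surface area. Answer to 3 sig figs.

I ≈ 4.50×10⁵ W/m²

Wien's law: T = b/λ_max = 2.898×10⁻³/1.727×10⁻⁶ = 1678.05 K.
Then I = σT⁴ = 5.670×10⁻⁸×(1678.05)⁴ = 4.50×10⁵ W/m².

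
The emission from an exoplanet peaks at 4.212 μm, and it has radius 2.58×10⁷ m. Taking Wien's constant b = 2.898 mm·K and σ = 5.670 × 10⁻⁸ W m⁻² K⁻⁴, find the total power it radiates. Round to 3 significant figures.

P ≈ 1.06×10²⁰ W

Wien's law: T = b/λ_max = 2.898×10⁻³/4.212×10⁻⁶ = 688.034 K.
Surface area A = 4πR² = 4π(2.58×10⁷ m)² = 8.36468×10¹⁵ m².
Then P = σAT⁴ = 5.670×10⁻⁸×8.36468×10¹⁵×(688.034)⁴ = 1.06×10²⁰ W.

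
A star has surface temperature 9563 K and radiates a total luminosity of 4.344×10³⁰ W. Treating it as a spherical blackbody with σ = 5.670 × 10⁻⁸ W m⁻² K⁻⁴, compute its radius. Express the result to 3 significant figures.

R ≈ 2.70×10¹⁰ m

L = 4πR²σT⁴ ⇒ R = √(L/(4πσT⁴)).
σT⁴ = 4.74198×10⁸ W/m², so R = √(4.344×10³⁰/(4π×4.74198×10⁸)) = 2.70×10¹⁰ m.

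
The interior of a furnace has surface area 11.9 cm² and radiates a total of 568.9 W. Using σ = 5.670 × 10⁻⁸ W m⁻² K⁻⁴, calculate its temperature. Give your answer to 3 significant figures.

T ≈ 1.70×10³ K

Area A = 11.9 cm² = 1.19×10⁻³ m².
P = σAT⁴ ⇒ T = (P/(σA))^(1/4) = (568.9/(5.670×10⁻⁸×1.19×10⁻³))^(1/4) = 1.70×10³ K.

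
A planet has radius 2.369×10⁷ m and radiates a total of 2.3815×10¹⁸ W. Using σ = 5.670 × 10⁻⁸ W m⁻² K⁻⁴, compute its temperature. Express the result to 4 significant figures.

T ≈ 277.8 K

Surface area A = 4πR² = 4π(2.369×10⁷ m)² = 7.05245×10¹⁵ m².
P = σAT⁴ ⇒ T = (P/(σA))^(1/4) = (2.3815×10¹⁸/(5.670×10⁻⁸×7.05245×10¹⁵))^(1/4) = 277.8 K.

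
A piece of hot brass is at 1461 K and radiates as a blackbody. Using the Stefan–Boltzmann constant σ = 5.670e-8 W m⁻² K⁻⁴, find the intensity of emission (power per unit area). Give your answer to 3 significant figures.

I ≈ 2.58×10⁵ W/m²

Stefan–Boltzmann: I = σT⁴ = 5.670×10⁻⁸ × (1461)⁴ = 2.58×10⁵ W/m².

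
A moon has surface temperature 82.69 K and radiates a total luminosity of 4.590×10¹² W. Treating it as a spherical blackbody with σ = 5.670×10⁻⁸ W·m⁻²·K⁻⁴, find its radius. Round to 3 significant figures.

R ≈ 3.71×10⁵ m

L = 4πR²σT⁴ ⇒ R = √(L/(4πσT⁴)).
σT⁴ = 2.65091 W/m², so R = √(4.590×10¹²/(4π×2.65091)) = 3.71×10⁵ m.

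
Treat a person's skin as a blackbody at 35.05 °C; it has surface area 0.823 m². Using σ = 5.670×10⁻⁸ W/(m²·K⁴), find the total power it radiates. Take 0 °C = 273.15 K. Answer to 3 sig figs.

P ≈ 421 W

T = 35.05 °C + 273.15 = 308.20 K.
Area A = 0.823 m².
P = σAT⁴ = 5.670×10⁻⁸ × 0.823 × (308.20)⁴ = 421 W.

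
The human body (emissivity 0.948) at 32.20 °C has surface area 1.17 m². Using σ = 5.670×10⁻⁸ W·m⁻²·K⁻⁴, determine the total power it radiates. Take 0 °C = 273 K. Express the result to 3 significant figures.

T = 32.20 °C + 273 = 305.20 K.
Area A = 1.17 m².
P = εσAT⁴ = 0.948 × 5.670×10⁻⁸ × 1.17 × (305.20)⁴ = 546 W.

P ≈ 546 W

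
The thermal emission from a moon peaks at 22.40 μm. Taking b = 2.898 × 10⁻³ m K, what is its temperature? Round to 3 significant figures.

T ≈ 129 K

Wien's law gives T = b/λ_max = (2.898×10⁻³ m·K)/(2.240×10⁻⁵ m) = 129 K.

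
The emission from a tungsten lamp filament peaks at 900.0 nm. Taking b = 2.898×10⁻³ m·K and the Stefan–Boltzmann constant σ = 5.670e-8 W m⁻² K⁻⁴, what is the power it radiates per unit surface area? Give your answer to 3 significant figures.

Wien's law: T = b/λ_max = 2.898×10⁻³/9.000×10⁻⁷ = 3220.00 K.
Then I = σT⁴ = 5.670×10⁻⁸×(3220.00)⁴ = 6.10×10⁶ W/m².

I ≈ 6.10×10⁶ W/m²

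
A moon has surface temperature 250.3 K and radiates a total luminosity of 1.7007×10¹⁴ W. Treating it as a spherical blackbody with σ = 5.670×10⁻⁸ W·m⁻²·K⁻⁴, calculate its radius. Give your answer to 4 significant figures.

R ≈ 2.466×10⁵ m

L = 4πR²σT⁴ ⇒ R = √(L/(4πσT⁴)).
σT⁴ = 222.549 W/m², so R = √(1.7007×10¹⁴/(4π×222.549)) = 2.466×10⁵ m.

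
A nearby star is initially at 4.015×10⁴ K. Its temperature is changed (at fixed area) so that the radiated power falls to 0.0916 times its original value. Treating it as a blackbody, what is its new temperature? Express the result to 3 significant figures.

T₂ ≈ 2.21×10⁴ K

P ∝ T⁴, so T₂/T₁ = (P₂/P₁)^(1/4) = (0.0916)^(1/4) = 0.550141.
T₂ = 4.015×10⁴ × 0.550141 = 2.21×10⁴ K.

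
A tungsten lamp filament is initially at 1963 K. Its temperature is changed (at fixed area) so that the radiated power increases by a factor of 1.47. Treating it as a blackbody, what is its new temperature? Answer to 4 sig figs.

P ∝ T⁴, so T₂/T₁ = (P₂/P₁)^(1/4) = (1.47)^(1/4) = 1.10111.
T₂ = 1963 × 1.10111 = 2161 K.

T₂ ≈ 2161 K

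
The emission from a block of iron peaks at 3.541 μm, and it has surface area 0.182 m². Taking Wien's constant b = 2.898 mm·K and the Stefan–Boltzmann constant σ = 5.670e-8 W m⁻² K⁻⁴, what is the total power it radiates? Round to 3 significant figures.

P ≈ 4.63×10³ W

Wien's law: T = b/λ_max = 2.898×10⁻³/3.541×10⁻⁶ = 818.413 K.
Area A = 0.182 m².
Then P = σAT⁴ = 5.670×10⁻⁸×0.182×(818.413)⁴ = 4.63×10³ W.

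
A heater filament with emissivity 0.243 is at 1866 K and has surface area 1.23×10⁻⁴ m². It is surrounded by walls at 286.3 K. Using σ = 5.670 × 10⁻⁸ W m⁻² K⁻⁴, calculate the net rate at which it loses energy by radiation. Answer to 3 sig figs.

Area A = 1.23×10⁻⁴ m².
Net radiated power P_net = εσA(T⁴ − T₀⁴) = 0.243×5.670×10⁻⁸×1.23×10⁻⁴×(1866⁴ − 286.3⁴).
T⁴ − T₀⁴ = 1.21240×10¹³ − 6.71870×10⁹ = 1.21173×10¹³ K⁴, so P_net = 20.5 W.

Net loss ≈ 20.5 W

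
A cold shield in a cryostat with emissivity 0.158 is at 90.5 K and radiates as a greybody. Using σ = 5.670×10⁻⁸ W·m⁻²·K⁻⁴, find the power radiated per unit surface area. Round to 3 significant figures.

Stefan–Boltzmann: I = εσT⁴ = 0.158 × 5.670×10⁻⁸ × (90.5)⁴ = 0.601 W/m².

I ≈ 0.601 W/m²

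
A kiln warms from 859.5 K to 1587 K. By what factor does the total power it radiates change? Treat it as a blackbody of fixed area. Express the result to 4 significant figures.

P ∝ T⁴, so P₂/P₁ = (T₂/T₁)⁴ = (1587/859.5)⁴ = (1.84642)⁴ = 11.62.

P₂/P₁ ≈ 11.62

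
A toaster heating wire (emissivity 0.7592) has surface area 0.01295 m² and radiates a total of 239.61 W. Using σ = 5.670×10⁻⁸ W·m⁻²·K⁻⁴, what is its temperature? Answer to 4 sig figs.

Area A = 0.01295 m².
P = εσAT⁴ ⇒ T = (P/(εσA))^(1/4) = (239.61/(0.7592×5.670×10⁻⁸×0.01295))^(1/4) = 809.7 K.

T ≈ 809.7 K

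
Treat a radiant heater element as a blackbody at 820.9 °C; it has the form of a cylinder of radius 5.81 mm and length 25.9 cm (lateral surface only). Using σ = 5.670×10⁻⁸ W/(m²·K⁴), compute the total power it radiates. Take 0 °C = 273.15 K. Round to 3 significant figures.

T = 820.9 °C + 273.15 = 1094.05 K.
Lateral area A = 2πrL = 2π×5.81×10⁻³×0.259 = 9.45487×10⁻³ m².
P = σAT⁴ = 5.670×10⁻⁸ × 9.45487×10⁻³ × (1094.05)⁴ = 768 W.

P ≈ 768 W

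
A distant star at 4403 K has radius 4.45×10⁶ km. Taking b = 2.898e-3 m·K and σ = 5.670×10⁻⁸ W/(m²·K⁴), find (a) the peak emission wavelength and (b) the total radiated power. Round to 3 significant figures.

λ_max ≈ 658 nm; P ≈ 5.30×10²⁷ W

(a) λ_max = b/T = 2.898×10⁻³/4403 = 6.582×10⁻⁷ m = 658 nm.
Surface area A = 4πR² = 4π(4.45×10⁹ m)² = 2.48846×10²⁰ m².
(b) P = σAT⁴ = 5.670×10⁻⁸×2.48846×10²⁰×(4403)⁴ = 5.30×10²⁷ W.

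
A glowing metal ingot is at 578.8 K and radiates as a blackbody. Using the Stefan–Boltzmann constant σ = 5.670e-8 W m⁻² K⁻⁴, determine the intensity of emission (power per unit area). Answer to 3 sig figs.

I ≈ 6.36×10³ W/m²

Stefan–Boltzmann: I = σT⁴ = 5.670×10⁻⁸ × (578.8)⁴ = 6.36×10³ W/m².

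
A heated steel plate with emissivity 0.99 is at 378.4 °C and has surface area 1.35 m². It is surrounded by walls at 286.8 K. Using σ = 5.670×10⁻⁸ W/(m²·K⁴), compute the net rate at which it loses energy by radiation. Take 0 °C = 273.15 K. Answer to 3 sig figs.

T = 378.4 °C + 273.15 = 651.55 K.
Area A = 1.35 m².
Net radiated power P_net = εσA(T⁴ − T₀⁴) = 0.99×5.670×10⁻⁸×1.35×(651.55⁴ − 286.8⁴).
T⁴ − T₀⁴ = 1.80215×10¹¹ − 6.76576×10⁹ = 1.73449×10¹¹ K⁴, so P_net = 1.31×10⁴ W.

Net loss ≈ 1.31×10⁴ W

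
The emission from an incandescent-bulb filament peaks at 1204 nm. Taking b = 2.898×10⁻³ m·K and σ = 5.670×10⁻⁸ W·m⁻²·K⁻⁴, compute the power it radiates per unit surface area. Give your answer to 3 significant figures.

I ≈ 1.90×10⁶ W/m²

Wien's law: T = b/λ_max = 2.898×10⁻³/1.204×10⁻⁶ = 2406.98 K.
Then I = σT⁴ = 5.670×10⁻⁸×(2406.98)⁴ = 1.90×10⁶ W/m².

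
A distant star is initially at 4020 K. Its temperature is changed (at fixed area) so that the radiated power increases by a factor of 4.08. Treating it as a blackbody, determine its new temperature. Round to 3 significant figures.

P ∝ T⁴, so T₂/T₁ = (P₂/P₁)^(1/4) = (4.08)^(1/4) = 1.42123.
T₂ = 4020 × 1.42123 = 5.71×10³ K.

T₂ ≈ 5.71×10³ K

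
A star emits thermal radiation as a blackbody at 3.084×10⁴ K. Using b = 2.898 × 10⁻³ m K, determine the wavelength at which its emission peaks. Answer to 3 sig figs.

λ_max ≈ 94.0 nm

Wien's displacement law: λ_max = b/T = (2.898×10⁻³ m·K)/(3.084×10⁴ K) = 9.397×10⁻⁸ m.
That is 94.0 nm, in the ultraviolet range.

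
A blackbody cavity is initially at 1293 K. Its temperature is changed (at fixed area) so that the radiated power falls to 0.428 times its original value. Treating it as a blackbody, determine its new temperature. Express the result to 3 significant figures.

T₂ ≈ 1.05×10³ K

P ∝ T⁴, so T₂/T₁ = (P₂/P₁)^(1/4) = (0.428)^(1/4) = 0.808837.
T₂ = 1293 × 0.808837 = 1.05×10³ K.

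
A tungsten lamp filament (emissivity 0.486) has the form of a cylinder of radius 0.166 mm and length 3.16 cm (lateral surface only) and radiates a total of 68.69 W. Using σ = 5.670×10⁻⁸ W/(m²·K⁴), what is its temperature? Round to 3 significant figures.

Lateral area A = 2πrL = 2π×1.66×10⁻⁴×0.0316 = 3.29591×10⁻⁵ m².
P = εσAT⁴ ⇒ T = (P/(εσA))^(1/4) = (68.69/(0.486×5.670×10⁻⁸×3.29591×10⁻⁵))^(1/4) = 2.95×10³ K.

T ≈ 2.95×10³ K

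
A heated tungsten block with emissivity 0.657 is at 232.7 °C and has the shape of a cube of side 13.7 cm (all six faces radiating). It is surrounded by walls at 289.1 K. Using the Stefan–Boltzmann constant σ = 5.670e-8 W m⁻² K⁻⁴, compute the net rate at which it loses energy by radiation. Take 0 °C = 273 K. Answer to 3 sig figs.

T = 232.7 °C + 273 = 505.7 K.
Area A = 6s² = 6×(0.137 m)² = 0.112614 m².
Net radiated power P_net = εσA(T⁴ − T₀⁴) = 0.657×5.670×10⁻⁸×0.112614×(505.7⁴ − 289.1⁴).
T⁴ − T₀⁴ = 6.53991×10¹⁰ − 6.98542×10⁹ = 5.84137×10¹⁰ K⁴, so P_net = 245 W.

Net loss ≈ 245 W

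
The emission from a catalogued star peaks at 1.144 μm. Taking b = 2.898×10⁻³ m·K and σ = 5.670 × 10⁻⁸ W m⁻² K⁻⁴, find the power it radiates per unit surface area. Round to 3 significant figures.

Wien's law: T = b/λ_max = 2.898×10⁻³/1.144×10⁻⁶ = 2533.22 K.
Then I = σT⁴ = 5.670×10⁻⁸×(2533.22)⁴ = 2.33×10⁶ W/m².

I ≈ 2.33×10⁶ W/m²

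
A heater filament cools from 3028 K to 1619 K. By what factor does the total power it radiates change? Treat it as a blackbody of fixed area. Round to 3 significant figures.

P ∝ T⁴, so P₂/P₁ = (T₂/T₁)⁴ = (1619/3028)⁴ = (0.534676)⁴ = 0.0817.

P₂/P₁ ≈ 0.0817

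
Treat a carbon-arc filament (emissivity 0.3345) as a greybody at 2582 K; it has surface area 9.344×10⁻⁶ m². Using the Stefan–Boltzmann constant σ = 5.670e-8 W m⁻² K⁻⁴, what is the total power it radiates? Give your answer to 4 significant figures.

P ≈ 7.877 W

Area A = 9.344×10⁻⁶ m².
P = εσAT⁴ = 0.3345 × 5.670×10⁻⁸ × 9.344×10⁻⁶ × (2582)⁴ = 7.877 W.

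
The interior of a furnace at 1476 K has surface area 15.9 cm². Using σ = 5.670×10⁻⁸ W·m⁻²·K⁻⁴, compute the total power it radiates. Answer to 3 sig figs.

P ≈ 428 W

Area A = 15.9 cm² = 1.59×10⁻³ m².
P = σAT⁴ = 5.670×10⁻⁸ × 1.59×10⁻³ × (1476)⁴ = 428 W.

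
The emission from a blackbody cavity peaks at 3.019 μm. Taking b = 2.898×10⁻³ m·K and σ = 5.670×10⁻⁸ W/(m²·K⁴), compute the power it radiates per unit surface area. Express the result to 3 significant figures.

Wien's law: T = b/λ_max = 2.898×10⁻³/3.019×10⁻⁶ = 959.921 K.
Then I = σT⁴ = 5.670×10⁻⁸×(959.921)⁴ = 4.81×10⁴ W/m².

I ≈ 4.81×10⁴ W/m²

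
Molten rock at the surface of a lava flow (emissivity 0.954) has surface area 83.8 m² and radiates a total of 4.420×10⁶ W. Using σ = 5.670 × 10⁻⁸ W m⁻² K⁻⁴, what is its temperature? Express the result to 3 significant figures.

T ≈ 994 K

Area A = 83.8 m².
P = εσAT⁴ ⇒ T = (P/(εσA))^(1/4) = (4.420×10⁶/(0.954×5.670×10⁻⁸×83.8))^(1/4) = 994 K.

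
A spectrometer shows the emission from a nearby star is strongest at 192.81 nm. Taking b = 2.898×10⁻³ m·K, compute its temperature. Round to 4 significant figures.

T ≈ 1.503×10⁴ K

Wien's law gives T = b/λ_max = (2.898×10⁻³ m·K)/(1.9281×10⁻⁷ m) = 1.503×10⁴ K.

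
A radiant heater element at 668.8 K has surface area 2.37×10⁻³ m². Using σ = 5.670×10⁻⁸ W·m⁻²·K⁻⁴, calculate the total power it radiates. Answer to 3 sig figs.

Area A = 2.37×10⁻³ m².
P = σAT⁴ = 5.670×10⁻⁸ × 2.37×10⁻³ × (668.8)⁴ = 26.9 W.

P ≈ 26.9 W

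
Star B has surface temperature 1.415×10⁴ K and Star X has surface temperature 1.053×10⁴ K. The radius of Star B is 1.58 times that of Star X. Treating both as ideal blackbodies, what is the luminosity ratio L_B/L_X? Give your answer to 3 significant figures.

L ∝ R²T⁴, so L_B/L_X = (R_B/R_X)²(T_B/T_X)⁴ = (1.58)² × (1.415×10⁴/1.053×10⁴)⁴ = 2.4964 × 3.26071 = 8.14.

L_B/L_X ≈ 8.14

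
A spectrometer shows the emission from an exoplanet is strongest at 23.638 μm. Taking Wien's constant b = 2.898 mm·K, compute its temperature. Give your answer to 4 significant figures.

T ≈ 122.6 K

Wien's law gives T = b/λ_max = (2.898×10⁻³ m·K)/(2.3638×10⁻⁵ m) = 122.6 K.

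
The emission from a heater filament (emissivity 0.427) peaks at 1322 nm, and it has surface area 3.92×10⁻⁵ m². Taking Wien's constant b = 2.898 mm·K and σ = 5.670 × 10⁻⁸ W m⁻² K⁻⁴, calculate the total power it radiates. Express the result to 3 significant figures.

P ≈ 21.9 W

Wien's law: T = b/λ_max = 2.898×10⁻³/1.322×10⁻⁶ = 2192.13 K.
Area A = 3.92×10⁻⁵ m².
Then P = εσAT⁴ = 0.427×5.670×10⁻⁸×3.92×10⁻⁵×(2192.13)⁴ = 21.9 W.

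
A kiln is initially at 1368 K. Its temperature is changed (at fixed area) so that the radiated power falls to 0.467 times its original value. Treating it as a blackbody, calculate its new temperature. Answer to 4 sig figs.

P ∝ T⁴, so T₂/T₁ = (P₂/P₁)^(1/4) = (0.467)^(1/4) = 0.826664.
T₂ = 1368 × 0.826664 = 1131 K.

T₂ ≈ 1131 K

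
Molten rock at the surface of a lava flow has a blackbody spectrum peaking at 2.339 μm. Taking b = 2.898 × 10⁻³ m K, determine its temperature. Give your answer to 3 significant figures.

T ≈ 1.24×10³ K

Wien's law gives T = b/λ_max = (2.898×10⁻³ m·K)/(2.339×10⁻⁶ m) = 1.24×10³ K.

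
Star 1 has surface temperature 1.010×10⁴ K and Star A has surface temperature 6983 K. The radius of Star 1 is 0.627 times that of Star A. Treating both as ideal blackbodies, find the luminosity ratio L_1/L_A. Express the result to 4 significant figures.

L_1/L_A ≈ 1.720

L ∝ R²T⁴, so L_1/L_A = (R_1/R_A)²(T_1/T_A)⁴ = (0.627)² × (1.010×10⁴/6983)⁴ = 0.393129 × 4.37640 = 1.720.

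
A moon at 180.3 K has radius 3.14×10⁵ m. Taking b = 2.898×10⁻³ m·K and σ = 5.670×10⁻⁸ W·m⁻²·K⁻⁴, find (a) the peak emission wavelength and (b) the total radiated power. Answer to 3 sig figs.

λ_max ≈ 16.1 μm; P ≈ 7.42×10¹³ W

(a) λ_max = b/T = 2.898×10⁻³/180.3 = 1.607×10⁻⁵ m = 16.1 μm.
Surface area A = 4πR² = 4π(3.14×10⁵ m)² = 1.23899×10¹² m².
(b) P = σAT⁴ = 5.670×10⁻⁸×1.23899×10¹²×(180.3)⁴ = 7.42×10¹³ W.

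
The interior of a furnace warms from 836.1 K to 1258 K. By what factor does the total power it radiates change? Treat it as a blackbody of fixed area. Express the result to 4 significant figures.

P₂/P₁ ≈ 5.125

P ∝ T⁴, so P₂/P₁ = (T₂/T₁)⁴ = (1258/836.1)⁴ = (1.50460)⁴ = 5.125.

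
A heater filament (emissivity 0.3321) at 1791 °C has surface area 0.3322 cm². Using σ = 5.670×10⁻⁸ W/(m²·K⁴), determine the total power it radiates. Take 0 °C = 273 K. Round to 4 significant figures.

P ≈ 11.35 W

T = 1791 °C + 273 = 2064 K.
Area A = 0.3322 cm² = 3.322×10⁻⁵ m².
P = εσAT⁴ = 0.3321 × 5.670×10⁻⁸ × 3.322×10⁻⁵ × (2064)⁴ = 11.35 W.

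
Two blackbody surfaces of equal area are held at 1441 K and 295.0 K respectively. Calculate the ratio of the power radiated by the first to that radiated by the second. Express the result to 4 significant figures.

With equal areas, P₁/P₂ = (T₁/T₂)⁴ = (1441/295.0)⁴ = 569.3.

P₁/P₂ ≈ 569.3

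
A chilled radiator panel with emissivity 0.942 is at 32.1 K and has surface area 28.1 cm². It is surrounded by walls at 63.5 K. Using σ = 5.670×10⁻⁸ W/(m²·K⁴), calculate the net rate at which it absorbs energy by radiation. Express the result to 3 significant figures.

Net gain ≈ 2.28×10⁻³ W

Area A = 28.1 cm² = 2.81×10⁻³ m².
Net radiated power P_net = εσA(T⁴ − T₀⁴) = 0.942×5.670×10⁻⁸×2.81×10⁻³×(32.1⁴ − 63.5⁴).
T⁴ − T₀⁴ = 1.06174×10⁶ − 1.62590×10⁷ = -1.51973×10⁷ K⁴, so P_net = -2.28×10⁻³ W — negative, meaning a net gain of 2.28×10⁻³ W.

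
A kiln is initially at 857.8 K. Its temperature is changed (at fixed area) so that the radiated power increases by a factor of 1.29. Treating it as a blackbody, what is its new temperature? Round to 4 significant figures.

T₂ ≈ 914.2 K

P ∝ T⁴, so T₂/T₁ = (P₂/P₁)^(1/4) = (1.29)^(1/4) = 1.06573.
T₂ = 857.8 × 1.06573 = 914.2 K.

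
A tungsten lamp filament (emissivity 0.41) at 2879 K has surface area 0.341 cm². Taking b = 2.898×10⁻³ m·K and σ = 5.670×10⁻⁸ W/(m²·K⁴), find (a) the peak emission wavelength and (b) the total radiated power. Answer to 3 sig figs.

(a) λ_max = b/T = 2.898×10⁻³/2879 = 1.007×10⁻⁶ m = 1.01×10³ nm.
Area A = 0.341 cm² = 3.41×10⁻⁵ m².
(b) P = εσAT⁴ = 0.41×5.670×10⁻⁸×3.41×10⁻⁵×(2879)⁴ = 54.5 W.

λ_max ≈ 1.01×10³ nm; P ≈ 54.5 W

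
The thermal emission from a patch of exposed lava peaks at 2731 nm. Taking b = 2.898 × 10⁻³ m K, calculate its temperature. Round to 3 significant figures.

Wien's law gives T = b/λ_max = (2.898×10⁻³ m·K)/(2.731×10⁻⁶ m) = 1.06×10³ K.

T ≈ 1.06×10³ K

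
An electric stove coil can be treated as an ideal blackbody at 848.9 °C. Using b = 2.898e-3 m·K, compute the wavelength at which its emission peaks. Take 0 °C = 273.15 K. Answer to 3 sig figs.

λ_max ≈ 2.58×10³ nm

T = 848.9 °C + 273.15 = 1122.05 K.
Wien's displacement law: λ_max = b/T = (2.898×10⁻³ m·K)/(1122.05 K) = 2.583×10⁻⁶ m.
That is 2.58×10³ nm, in the infrared range.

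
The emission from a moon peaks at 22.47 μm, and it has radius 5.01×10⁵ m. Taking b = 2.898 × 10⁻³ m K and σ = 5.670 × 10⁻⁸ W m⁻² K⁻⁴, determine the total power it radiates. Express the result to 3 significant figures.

P ≈ 4.95×10¹³ W

Wien's law: T = b/λ_max = 2.898×10⁻³/2.247×10⁻⁵ = 128.972 K.
Surface area A = 4πR² = 4π(5.01×10⁵ m)² = 3.15417×10¹² m².
Then P = σAT⁴ = 5.670×10⁻⁸×3.15417×10¹²×(128.972)⁴ = 4.95×10¹³ W.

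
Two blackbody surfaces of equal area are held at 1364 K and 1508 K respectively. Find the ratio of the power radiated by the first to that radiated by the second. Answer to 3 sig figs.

With equal areas, P₁/P₂ = (T₁/T₂)⁴ = (1364/1508)⁴ = 0.669.

P₁/P₂ ≈ 0.669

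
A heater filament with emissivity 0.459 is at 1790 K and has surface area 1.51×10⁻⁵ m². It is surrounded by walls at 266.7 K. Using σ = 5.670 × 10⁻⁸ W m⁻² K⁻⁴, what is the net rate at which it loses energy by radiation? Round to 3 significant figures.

Area A = 1.51×10⁻⁵ m².
Net radiated power P_net = εσA(T⁴ − T₀⁴) = 0.459×5.670×10⁻⁸×1.51×10⁻⁵×(1790⁴ − 266.7⁴).
T⁴ − T₀⁴ = 1.02663×10¹³ − 5.05932×10⁹ = 1.02612×10¹³ K⁴, so P_net = 4.03 W.

Net loss ≈ 4.03 W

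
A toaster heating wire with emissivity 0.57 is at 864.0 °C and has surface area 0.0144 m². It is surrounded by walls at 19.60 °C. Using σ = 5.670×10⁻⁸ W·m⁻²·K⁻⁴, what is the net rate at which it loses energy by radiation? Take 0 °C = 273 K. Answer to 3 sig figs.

Net loss ≈ 774 W

T = 864.0 °C + 273 = 1137.0 K.
Surroundings: T = 19.60 °C + 273 = 292.60 K.
Area A = 0.0144 m².
Net radiated power P_net = εσA(T⁴ − T₀⁴) = 0.57×5.670×10⁻⁸×0.0144×(1137.0⁴ − 292.60⁴).
T⁴ − T₀⁴ = 1.67125×10¹² − 7.32989×10⁹ = 1.66392×10¹² K⁴, so P_net = 774 W.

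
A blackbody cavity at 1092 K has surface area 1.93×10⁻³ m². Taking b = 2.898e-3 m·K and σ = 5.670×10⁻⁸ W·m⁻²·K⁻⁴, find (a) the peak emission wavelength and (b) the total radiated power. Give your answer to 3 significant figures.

(a) λ_max = b/T = 2.898×10⁻³/1092 = 2.654×10⁻⁶ m = 2.65×10³ nm.
Area A = 1.93×10⁻³ m².
(b) P = σAT⁴ = 5.670×10⁻⁸×1.93×10⁻³×(1092)⁴ = 156 W.

λ_max ≈ 2.65×10³ nm; P ≈ 156 W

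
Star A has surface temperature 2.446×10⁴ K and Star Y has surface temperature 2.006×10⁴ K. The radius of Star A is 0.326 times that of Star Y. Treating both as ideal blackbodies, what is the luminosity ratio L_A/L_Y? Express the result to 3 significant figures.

L ∝ R²T⁴, so L_A/L_Y = (R_A/R_Y)²(T_A/T_Y)⁴ = (0.326)² × (2.446×10⁴/2.006×10⁴)⁴ = 0.106276 × 2.21056 = 0.235.

L_A/L_Y ≈ 0.235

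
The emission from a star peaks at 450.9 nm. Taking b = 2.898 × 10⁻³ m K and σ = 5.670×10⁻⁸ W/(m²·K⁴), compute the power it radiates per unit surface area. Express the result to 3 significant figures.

Wien's law: T = b/λ_max = 2.898×10⁻³/4.509×10⁻⁷ = 6427.15 K.
Then I = σT⁴ = 5.670×10⁻⁸×(6427.15)⁴ = 9.68×10⁷ W/m².

I ≈ 9.68×10⁷ W/m²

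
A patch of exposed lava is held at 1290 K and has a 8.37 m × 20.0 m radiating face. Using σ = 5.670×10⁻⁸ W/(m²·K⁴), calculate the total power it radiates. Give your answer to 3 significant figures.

Area A = 8.37 × 20.0 = 167.4 m².
P = σAT⁴ = 5.670×10⁻⁸ × 167.4 × (1290)⁴ = 2.63×10⁷ W.

P ≈ 2.63×10⁷ W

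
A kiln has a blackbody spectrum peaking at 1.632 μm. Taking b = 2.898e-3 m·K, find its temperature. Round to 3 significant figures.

Wien's law gives T = b/λ_max = (2.898×10⁻³ m·K)/(1.632×10⁻⁶ m) = 1.78×10³ K.

T ≈ 1.78×10³ K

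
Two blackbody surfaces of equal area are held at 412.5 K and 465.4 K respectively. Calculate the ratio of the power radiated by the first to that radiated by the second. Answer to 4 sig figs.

P₁/P₂ ≈ 0.6171

With equal areas, P₁/P₂ = (T₁/T₂)⁴ = (412.5/465.4)⁴ = 0.6171.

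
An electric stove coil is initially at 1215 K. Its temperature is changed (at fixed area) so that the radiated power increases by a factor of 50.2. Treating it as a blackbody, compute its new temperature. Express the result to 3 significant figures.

P ∝ T⁴, so T₂/T₁ = (P₂/P₁)^(1/4) = (50.2)^(1/4) = 2.66180.
T₂ = 1215 × 2.66180 = 3.23×10³ K.

T₂ ≈ 3.23×10³ K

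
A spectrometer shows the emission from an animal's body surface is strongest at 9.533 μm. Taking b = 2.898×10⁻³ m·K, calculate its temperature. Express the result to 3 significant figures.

Wien's law gives T = b/λ_max = (2.898×10⁻³ m·K)/(9.533×10⁻⁶ m) = 304 K.

T ≈ 304 K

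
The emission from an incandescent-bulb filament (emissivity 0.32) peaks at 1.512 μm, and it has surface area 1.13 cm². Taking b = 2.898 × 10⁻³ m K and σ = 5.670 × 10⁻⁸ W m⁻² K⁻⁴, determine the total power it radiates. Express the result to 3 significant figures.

P ≈ 27.7 W

Wien's law: T = b/λ_max = 2.898×10⁻³/1.512×10⁻⁶ = 1916.67 K.
Area A = 1.13 cm² = 1.13×10⁻⁴ m².
Then P = εσAT⁴ = 0.32×5.670×10⁻⁸×1.13×10⁻⁴×(1916.67)⁴ = 27.7 W.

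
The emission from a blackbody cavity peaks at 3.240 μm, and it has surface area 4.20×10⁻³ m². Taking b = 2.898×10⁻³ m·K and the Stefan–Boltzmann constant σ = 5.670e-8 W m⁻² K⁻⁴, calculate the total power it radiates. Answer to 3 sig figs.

Wien's law: T = b/λ_max = 2.898×10⁻³/3.240×10⁻⁶ = 894.444 K.
Area A = 4.20×10⁻³ m².
Then P = σAT⁴ = 5.670×10⁻⁸×4.20×10⁻³×(894.444)⁴ = 152 W.

P ≈ 152 W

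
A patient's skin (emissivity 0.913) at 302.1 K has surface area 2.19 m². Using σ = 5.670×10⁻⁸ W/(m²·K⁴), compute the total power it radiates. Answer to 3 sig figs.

Area A = 2.19 m².
P = εσAT⁴ = 0.913 × 5.670×10⁻⁸ × 2.19 × (302.1)⁴ = 944 W.

P ≈ 944 W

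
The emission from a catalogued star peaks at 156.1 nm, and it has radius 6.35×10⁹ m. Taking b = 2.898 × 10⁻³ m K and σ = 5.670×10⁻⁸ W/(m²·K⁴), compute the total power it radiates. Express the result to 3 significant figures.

P ≈ 3.41×10³⁰ W

Wien's law: T = b/λ_max = 2.898×10⁻³/1.561×10⁻⁷ = 18565.0 K.
Surface area A = 4πR² = 4π(6.35×10⁹ m)² = 5.06707×10²⁰ m².
Then P = σAT⁴ = 5.670×10⁻⁸×5.06707×10²⁰×(18565.0)⁴ = 3.41×10³⁰ W.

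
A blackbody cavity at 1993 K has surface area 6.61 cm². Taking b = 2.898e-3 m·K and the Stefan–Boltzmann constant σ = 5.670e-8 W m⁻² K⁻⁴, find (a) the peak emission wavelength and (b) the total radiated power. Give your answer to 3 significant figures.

λ_max ≈ 1.45 μm; P ≈ 591 W

(a) λ_max = b/T = 2.898×10⁻³/1993 = 1.454×10⁻⁶ m = 1.45 μm.
Area A = 6.61 cm² = 6.61×10⁻⁴ m².
(b) P = σAT⁴ = 5.670×10⁻⁸×6.61×10⁻⁴×(1993)⁴ = 591 W.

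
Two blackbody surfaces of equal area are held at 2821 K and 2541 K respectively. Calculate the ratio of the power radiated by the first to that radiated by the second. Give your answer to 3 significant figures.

With equal areas, P₁/P₂ = (T₁/T₂)⁴ = (2821/2541)⁴ = 1.52.

P₁/P₂ ≈ 1.52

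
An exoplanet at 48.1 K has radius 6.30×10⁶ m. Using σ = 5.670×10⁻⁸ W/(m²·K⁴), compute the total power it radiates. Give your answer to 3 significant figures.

Surface area A = 4πR² = 4π(6.30×10⁶ m)² = 4.98759×10¹⁴ m².
P = σAT⁴ = 5.670×10⁻⁸ × 4.98759×10¹⁴ × (48.1)⁴ = 1.51×10¹⁴ W.

P ≈ 1.51×10¹⁴ W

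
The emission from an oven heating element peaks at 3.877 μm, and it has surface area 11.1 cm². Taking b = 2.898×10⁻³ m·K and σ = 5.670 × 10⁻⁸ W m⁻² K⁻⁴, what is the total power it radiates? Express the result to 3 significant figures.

P ≈ 19.6 W

Wien's law: T = b/λ_max = 2.898×10⁻³/3.877×10⁻⁶ = 747.485 K.
Area A = 11.1 cm² = 1.11×10⁻³ m².
Then P = σAT⁴ = 5.670×10⁻⁸×1.11×10⁻³×(747.485)⁴ = 19.6 W.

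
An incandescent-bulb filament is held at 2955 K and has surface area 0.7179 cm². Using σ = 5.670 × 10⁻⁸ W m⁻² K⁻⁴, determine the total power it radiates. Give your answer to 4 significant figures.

Area A = 0.7179 cm² = 7.179×10⁻⁵ m².
P = σAT⁴ = 5.670×10⁻⁸ × 7.179×10⁻⁵ × (2955)⁴ = 310.4 W.

P ≈ 310.4 W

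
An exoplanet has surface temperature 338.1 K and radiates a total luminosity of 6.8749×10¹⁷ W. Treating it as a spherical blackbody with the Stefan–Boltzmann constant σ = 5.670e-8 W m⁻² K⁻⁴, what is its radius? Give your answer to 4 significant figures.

L = 4πR²σT⁴ ⇒ R = √(L/(4πσT⁴)).
σT⁴ = 740.907 W/m², so R = √(6.8749×10¹⁷/(4π×740.907)) = 8.593×10⁶ m.

R ≈ 8.593×10⁶ m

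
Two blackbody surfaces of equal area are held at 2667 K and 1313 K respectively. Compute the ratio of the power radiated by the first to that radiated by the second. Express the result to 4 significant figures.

P₁/P₂ ≈ 17.02

With equal areas, P₁/P₂ = (T₁/T₂)⁴ = (2667/1313)⁴ = 17.02.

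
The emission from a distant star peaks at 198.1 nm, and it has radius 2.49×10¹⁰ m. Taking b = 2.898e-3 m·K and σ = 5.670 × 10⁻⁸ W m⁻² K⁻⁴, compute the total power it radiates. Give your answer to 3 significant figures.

Wien's law: T = b/λ_max = 2.898×10⁻³/1.981×10⁻⁷ = 14629.0 K.
Surface area A = 4πR² = 4π(2.49×10¹⁰ m)² = 7.79128×10²¹ m².
Then P = σAT⁴ = 5.670×10⁻⁸×7.79128×10²¹×(14629.0)⁴ = 2.02×10³¹ W.

P ≈ 2.02×10³¹ W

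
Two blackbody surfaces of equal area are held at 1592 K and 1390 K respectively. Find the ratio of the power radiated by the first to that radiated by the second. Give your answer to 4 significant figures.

With equal areas, P₁/P₂ = (T₁/T₂)⁴ = (1592/1390)⁴ = 1.721.

P₁/P₂ ≈ 1.721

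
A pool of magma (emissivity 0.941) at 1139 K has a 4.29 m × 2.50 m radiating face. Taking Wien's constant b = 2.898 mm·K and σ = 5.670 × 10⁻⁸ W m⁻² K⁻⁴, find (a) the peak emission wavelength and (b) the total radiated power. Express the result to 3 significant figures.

(a) λ_max = b/T = 2.898×10⁻³/1139 = 2.544×10⁻⁶ m = 2.54×10³ nm.
Area A = 4.29 × 2.50 = 10.725 m².
(b) P = εσAT⁴ = 0.941×5.670×10⁻⁸×10.725×(1139)⁴ = 9.63×10⁵ W.

λ_max ≈ 2.54×10³ nm; P ≈ 9.63×10⁵ W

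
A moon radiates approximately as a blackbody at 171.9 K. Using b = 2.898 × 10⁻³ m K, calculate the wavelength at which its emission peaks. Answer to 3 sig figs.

λ_max ≈ 16.9 μm

Wien's displacement law: λ_max = b/T = (2.898×10⁻³ m·K)/(171.9 K) = 1.686×10⁻⁵ m.
That is 16.9 μm, in the infrared range.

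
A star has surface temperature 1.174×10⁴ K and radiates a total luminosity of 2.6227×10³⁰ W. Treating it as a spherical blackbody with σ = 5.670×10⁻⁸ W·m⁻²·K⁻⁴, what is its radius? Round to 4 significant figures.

R ≈ 1.392×10¹⁰ m

L = 4πR²σT⁴ ⇒ R = √(L/(4πσT⁴)).
σT⁴ = 1.07710×10⁹ W/m², so R = √(2.6227×10³⁰/(4π×1.07710×10⁹)) = 1.392×10¹⁰ m.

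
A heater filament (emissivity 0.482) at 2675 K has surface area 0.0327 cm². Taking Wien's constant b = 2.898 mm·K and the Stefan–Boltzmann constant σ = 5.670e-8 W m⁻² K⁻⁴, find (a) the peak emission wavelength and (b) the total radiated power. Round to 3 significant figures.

λ_max ≈ 1.08×10³ nm; P ≈ 4.58 W

(a) λ_max = b/T = 2.898×10⁻³/2675 = 1.083×10⁻⁶ m = 1.08×10³ nm.
Area A = 0.0327 cm² = 3.27×10⁻⁶ m².
(b) P = εσAT⁴ = 0.482×5.670×10⁻⁸×3.27×10⁻⁶×(2675)⁴ = 4.58 W.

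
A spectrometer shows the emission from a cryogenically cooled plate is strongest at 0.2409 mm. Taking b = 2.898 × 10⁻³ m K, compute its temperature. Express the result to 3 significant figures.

T ≈ 12.0 K

Wien's law gives T = b/λ_max = (2.898×10⁻³ m·K)/(2.409×10⁻⁴ m) = 12.0 K.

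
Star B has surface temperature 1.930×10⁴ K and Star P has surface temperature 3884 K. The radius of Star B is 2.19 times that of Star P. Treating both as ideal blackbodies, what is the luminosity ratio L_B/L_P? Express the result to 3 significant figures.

L_B/L_P ≈ 2.92×10³

L ∝ R²T⁴, so L_B/L_P = (R_B/R_P)²(T_B/T_P)⁴ = (2.19)² × (1.930×10⁴/3884)⁴ = 4.7961 × 609.695 = 2.92×10³.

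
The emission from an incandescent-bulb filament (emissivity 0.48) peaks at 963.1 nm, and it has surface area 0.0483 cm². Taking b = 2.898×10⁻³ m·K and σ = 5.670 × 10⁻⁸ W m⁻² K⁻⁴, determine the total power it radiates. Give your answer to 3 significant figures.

Wien's law: T = b/λ_max = 2.898×10⁻³/9.631×10⁻⁷ = 3009.03 K.
Area A = 0.0483 cm² = 4.83×10⁻⁶ m².
Then P = εσAT⁴ = 0.48×5.670×10⁻⁸×4.83×10⁻⁶×(3009.03)⁴ = 10.8 W.

P ≈ 10.8 W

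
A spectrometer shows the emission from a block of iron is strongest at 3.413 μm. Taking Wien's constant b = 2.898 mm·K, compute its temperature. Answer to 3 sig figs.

T ≈ 849 K

Wien's law gives T = b/λ_max = (2.898×10⁻³ m·K)/(3.413×10⁻⁶ m) = 849 K.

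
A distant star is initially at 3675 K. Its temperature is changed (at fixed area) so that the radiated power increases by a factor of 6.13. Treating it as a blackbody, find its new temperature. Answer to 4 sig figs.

T₂ ≈ 5783 K

P ∝ T⁴, so T₂/T₁ = (P₂/P₁)^(1/4) = (6.13)^(1/4) = 1.57349.
T₂ = 3675 × 1.57349 = 5783 K.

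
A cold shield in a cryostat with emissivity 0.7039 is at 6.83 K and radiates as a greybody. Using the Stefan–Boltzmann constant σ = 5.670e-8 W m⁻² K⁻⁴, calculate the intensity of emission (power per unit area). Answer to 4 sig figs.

Stefan–Boltzmann: I = εσT⁴ = 0.7039 × 5.670×10⁻⁸ × (6.83)⁴ = 8.685×10⁻⁵ W/m².

I ≈ 8.685×10⁻⁵ W/m²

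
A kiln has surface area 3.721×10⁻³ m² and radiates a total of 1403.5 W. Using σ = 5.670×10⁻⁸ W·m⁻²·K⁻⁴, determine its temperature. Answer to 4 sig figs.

T ≈ 1606 K

Area A = 3.721×10⁻³ m².
P = σAT⁴ ⇒ T = (P/(σA))^(1/4) = (1403.5/(5.670×10⁻⁸×3.721×10⁻³))^(1/4) = 1606 K.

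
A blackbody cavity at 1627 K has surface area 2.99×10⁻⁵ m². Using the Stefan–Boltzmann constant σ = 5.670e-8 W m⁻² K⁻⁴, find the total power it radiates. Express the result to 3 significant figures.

Area A = 2.99×10⁻⁵ m².
P = σAT⁴ = 5.670×10⁻⁸ × 2.99×10⁻⁵ × (1627)⁴ = 11.9 W.

P ≈ 11.9 W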